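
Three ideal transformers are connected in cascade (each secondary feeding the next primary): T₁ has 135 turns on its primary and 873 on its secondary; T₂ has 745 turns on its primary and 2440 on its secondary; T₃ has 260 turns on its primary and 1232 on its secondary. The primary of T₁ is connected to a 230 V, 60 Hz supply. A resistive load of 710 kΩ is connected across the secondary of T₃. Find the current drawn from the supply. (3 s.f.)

I_supply ≈ 3.26 A

After T₁: V = 230.00 × 873/135 = 1487.3 V.
After T₂: V = 1487.3 × 2440/745 = 4871.3 V.
After T₃: V = 4871.3 × 1232/260 = 23082 V.
I_load = 23082/710000 = 0.032510 A, so P_out = 23082 × 0.032510 = 750.41 W.
All ideal ⇒ P_in = P_out, so I_supply = 750.41/230 = 3.26 A.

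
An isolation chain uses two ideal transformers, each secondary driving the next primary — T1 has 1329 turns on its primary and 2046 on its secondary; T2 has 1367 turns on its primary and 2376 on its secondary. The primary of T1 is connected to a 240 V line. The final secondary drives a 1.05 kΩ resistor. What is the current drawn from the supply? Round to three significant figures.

Secondary of T1: V = 240.00 × 2046/1329 = 369.48 V.
Secondary of T2: V = 369.48 × 2376/1367 = 642.20 V.
I_load = 642.20/1050 = 0.61162 A, so P_out = 642.20 × 0.61162 = 392.78 W.
All ideal ⇒ P_in = P_out, so I_supply = 392.78/240 = 1.64 A.

I_supply ≈ 1.64 A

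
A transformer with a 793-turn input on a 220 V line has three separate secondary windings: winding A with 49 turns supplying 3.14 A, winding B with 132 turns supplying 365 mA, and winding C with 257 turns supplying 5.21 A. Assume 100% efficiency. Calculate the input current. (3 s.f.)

V_A = 220 × 49/793 = 13.594 V; V_B = 220 × 132/793 = 36.620 V; V_C = 220 × 257/793 = 71.299 V.
P_out = V_A I_A + V_B I_B + V_C I_C = 13.594×3.14 + 36.620×0.365 + 71.299×5.21 = 42.685 + 13.366 + 371.47 = 427.52 W.
Ideal ⇒ P_in = P_out, so I_in = P_out/V_in = 427.52/220 = 1.94 A.

I_in ≈ 1.94 A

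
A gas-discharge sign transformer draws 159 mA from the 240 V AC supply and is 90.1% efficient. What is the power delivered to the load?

P_out ≈ 34.4 W

P_in = V_p I_p = 240 × 0.159 = 38.160 W.
P_out = η P_in = 0.901 × 38.160 = 34.4 W.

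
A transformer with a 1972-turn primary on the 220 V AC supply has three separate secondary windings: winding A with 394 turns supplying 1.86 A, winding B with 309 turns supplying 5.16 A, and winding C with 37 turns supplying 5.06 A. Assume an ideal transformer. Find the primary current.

I_p ≈ 1.28 A

V_A = 220 × 394/1972 = 43.955 V; V_B = 220 × 309/1972 = 34.473 V; V_C = 220 × 37/1972 = 4.1278 V.
P_out = V_A I_A + V_B I_B + V_C I_C = 43.955×1.86 + 34.473×5.16 + 4.1278×5.06 = 81.757 + 177.88 + 20.887 = 280.52 W.
Ideal ⇒ P_in = P_out, so I_p = P_out/V_p = 280.52/220 = 1.28 A.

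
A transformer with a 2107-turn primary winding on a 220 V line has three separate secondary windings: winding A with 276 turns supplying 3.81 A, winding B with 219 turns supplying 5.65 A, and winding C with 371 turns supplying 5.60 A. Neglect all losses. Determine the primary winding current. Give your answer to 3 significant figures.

I_p ≈ 2.07 A

V_A = 220 × 276/2107 = 28.818 V; V_B = 220 × 219/2107 = 22.867 V; V_C = 220 × 371/2107 = 38.738 V.
P_out = V_A I_A + V_B I_B + V_C I_C = 28.818×3.81 + 22.867×5.65 + 38.738×5.60 = 109.80 + 129.20 + 216.93 = 455.92 W.
Ideal ⇒ P_in = P_out, so I_p = P_out/V_p = 455.92/220 = 2.07 A.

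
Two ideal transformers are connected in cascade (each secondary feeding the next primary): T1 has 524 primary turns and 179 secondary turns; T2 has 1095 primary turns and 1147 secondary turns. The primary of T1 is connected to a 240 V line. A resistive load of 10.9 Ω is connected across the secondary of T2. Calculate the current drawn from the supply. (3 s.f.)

I_supply ≈ 2.82 A

After T1: V = 240.00 × 179/524 = 81.985 V.
After T2: V = 81.985 × 1147/1095 = 85.878 V.
I_load = 85.878/10.9 = 7.8787 A, so P_out = 85.878 × 7.8787 = 676.61 W.
All ideal ⇒ P_in = P_out, so I_supply = 676.61/240 = 2.82 A.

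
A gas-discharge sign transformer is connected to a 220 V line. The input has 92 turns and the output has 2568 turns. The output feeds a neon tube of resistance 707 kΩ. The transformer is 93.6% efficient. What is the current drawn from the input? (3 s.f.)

V_out = 220 × 2568/92 = 6140.9 V.
I_out = V_out/R = 6140.9/707000 = 0.0086858 A.
P_out = V_out I_out = 6140.9 × 0.0086858 = 53.338 W.
P_in = P_out/η = 53.338/0.936 = 56.986 W.
I_in = P_in/V_in = 56.986/220 = 0.259 A.

I_in ≈ 0.259 A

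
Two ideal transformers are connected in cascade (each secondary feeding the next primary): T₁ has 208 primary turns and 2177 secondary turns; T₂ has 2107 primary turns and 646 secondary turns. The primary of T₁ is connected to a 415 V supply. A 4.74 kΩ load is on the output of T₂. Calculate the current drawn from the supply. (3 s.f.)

Secondary of T₁: V = 415.00 × 2177/208 = 4343.5 V.
Secondary of T₂: V = 4343.5 × 646/2107 = 1331.7 V.
I_load = 1331.7/4740 = 0.28095 A, so P_out = 1331.7 × 0.28095 = 374.15 W.
All ideal ⇒ P_in = P_out, so I_supply = 374.15/415 = 0.902 A.

I_supply ≈ 0.902 A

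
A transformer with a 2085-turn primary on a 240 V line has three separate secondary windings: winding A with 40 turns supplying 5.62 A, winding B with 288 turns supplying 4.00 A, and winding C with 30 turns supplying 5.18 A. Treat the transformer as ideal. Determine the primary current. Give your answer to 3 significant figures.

I_p ≈ 0.735 A

V_A = 240 × 40/2085 = 4.6043 V; V_B = 240 × 288/2085 = 33.151 V; V_C = 240 × 30/2085 = 3.4532 V.
P_out = V_A I_A + V_B I_B + V_C I_C = 4.6043×5.62 + 33.151×4.00 + 3.4532×5.18 = 25.876 + 132.60 + 17.888 = 176.37 W.
Ideal ⇒ P_in = P_out, so I_p = P_out/V_p = 176.37/240 = 0.735 A.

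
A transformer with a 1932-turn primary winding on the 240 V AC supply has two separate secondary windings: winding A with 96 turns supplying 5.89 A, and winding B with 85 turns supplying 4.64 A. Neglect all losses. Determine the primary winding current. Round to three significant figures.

I_p ≈ 0.497 A

V_A = 240 × 96/1932 = 11.925 V; V_B = 240 × 85/1932 = 10.559 V.
P_out = V_A I_A + V_B I_B = 11.925×5.89 + 10.559×4.64 = 70.241 + 48.994 = 119.23 W.
Ideal ⇒ P_in = P_out, so I_p = P_out/V_p = 119.23/240 = 0.497 A.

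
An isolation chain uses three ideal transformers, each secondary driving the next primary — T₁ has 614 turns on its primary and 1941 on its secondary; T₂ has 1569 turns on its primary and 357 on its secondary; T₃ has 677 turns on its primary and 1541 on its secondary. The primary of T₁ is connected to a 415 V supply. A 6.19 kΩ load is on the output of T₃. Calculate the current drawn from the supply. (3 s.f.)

I_supply ≈ 0.180 A

Secondary of T₁: V = 415.00 × 1941/614 = 1311.9 V.
Secondary of T₂: V = 1311.9 × 357/1569 = 298.50 V.
Secondary of T₃: V = 298.50 × 1541/677 = 679.46 V.
I_load = 679.46/6190 = 0.10977 A, so P_out = 679.46 × 0.10977 = 74.583 W.
All ideal ⇒ P_in = P_out, so I_supply = 74.583/415 = 0.180 A.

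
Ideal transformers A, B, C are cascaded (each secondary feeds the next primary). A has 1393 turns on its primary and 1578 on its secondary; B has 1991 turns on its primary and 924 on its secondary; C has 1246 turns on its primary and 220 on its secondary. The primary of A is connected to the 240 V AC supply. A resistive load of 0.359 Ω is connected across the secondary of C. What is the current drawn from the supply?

After A: V = 240.00 × 1578/1393 = 271.87 V.
After B: V = 271.87 × 924/1991 = 126.17 V.
After C: V = 126.17 × 220/1246 = 22.278 V.
I_load = 22.278/0.359 = 62.055 A, so P_out = 22.278 × 62.055 = 1382.5 W.
All ideal ⇒ P_in = P_out, so I_supply = 1382.5/240 = 5.76 A.

I_supply ≈ 5.76 A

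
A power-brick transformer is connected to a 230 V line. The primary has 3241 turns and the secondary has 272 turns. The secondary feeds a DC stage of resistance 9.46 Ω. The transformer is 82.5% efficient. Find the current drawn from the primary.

I_p ≈ 0.208 A

V_s = 230 × 272/3241 = 19.303 V.
I_s = V_s/R = 19.303/9.46 = 2.0405 A.
P_out = V_s I_s = 19.303 × 2.0405 = 39.386 W.
P_in = P_out/η = 39.386/0.825 = 47.741 W.
I_p = P_in/V_p = 47.741/230 = 0.208 A.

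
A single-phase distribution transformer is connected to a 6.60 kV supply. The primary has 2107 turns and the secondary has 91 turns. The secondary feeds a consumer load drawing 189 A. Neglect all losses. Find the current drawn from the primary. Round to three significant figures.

For an ideal transformer I_p N_p = I_s N_s, so I_p = 189 × 91/2107 = 8.16 A.

I_p ≈ 8.16 A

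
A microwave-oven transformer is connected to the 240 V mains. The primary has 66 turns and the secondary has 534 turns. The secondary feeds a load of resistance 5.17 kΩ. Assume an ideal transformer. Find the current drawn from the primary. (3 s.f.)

V_s = V_p × N_s/N_p = 240 × 534/66 = 1941.8 V.
I_s = V_s/R = 1941.8/5170 = 0.37559 A.
For an ideal transformer I_p N_p = I_s N_s, so I_p = 0.37559 × 534/66 = 3.04 A.

I_p ≈ 3.04 A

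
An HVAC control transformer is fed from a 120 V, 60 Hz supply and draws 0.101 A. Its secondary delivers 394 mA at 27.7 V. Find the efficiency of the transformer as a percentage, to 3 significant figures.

P_in = 120 × 0.101 = 12.1200 W.
P_out = 27.7 × 0.394 = 10.9138 W.
η = P_out/P_in = 10.9138/12.1200 = 0.900.

η ≈ 90.0%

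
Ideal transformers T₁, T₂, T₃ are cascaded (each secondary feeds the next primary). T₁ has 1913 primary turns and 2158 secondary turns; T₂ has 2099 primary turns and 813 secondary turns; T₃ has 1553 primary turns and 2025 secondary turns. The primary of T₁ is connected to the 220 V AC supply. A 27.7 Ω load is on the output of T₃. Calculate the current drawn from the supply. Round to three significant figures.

Secondary of T₁: V = 220.00 × 2158/1913 = 248.18 V.
Secondary of T₂: V = 248.18 × 813/2099 = 96.125 V.
Secondary of T₃: V = 96.125 × 2025/1553 = 125.34 V.
I_load = 125.34/27.7 = 4.5249 A, so P_out = 125.34 × 4.5249 = 567.16 W.
All ideal ⇒ P_in = P_out, so I_supply = 567.16/220 = 2.58 A.

I_supply ≈ 2.58 A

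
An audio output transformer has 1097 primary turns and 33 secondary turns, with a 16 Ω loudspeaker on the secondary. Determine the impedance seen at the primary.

Z_p ≈ 17700 Ω

Z_p = (N_p/N_s)² × Z_s = (1097/33)² × 16 = 17700 Ω.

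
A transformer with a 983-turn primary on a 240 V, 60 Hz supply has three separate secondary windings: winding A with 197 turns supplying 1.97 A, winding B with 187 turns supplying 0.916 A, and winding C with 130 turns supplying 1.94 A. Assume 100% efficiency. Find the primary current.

I_p ≈ 0.826 A

V_A = 240 × 197/983 = 48.098 V; V_B = 240 × 187/983 = 45.656 V; V_C = 240 × 130/983 = 31.740 V.
P_out = V_A I_A + V_B I_B + V_C I_C = 48.098×1.97 + 45.656×0.916 + 31.740×1.94 = 94.752 + 41.821 + 61.575 = 198.15 W.
Ideal ⇒ P_in = P_out, so I_p = P_out/V_p = 198.15/240 = 0.826 A.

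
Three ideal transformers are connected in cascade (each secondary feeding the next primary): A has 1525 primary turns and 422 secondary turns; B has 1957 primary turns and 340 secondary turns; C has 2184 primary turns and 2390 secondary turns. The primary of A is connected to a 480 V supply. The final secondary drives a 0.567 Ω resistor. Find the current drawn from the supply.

I_supply ≈ 2.34 A

Secondary of A: V = 480.00 × 422/1525 = 132.83 V.
Secondary of B: V = 132.83 × 340/1957 = 23.077 V.
Secondary of C: V = 23.077 × 2390/2184 = 25.253 V.
I_load = 25.253/0.567 = 44.538 A, so P_out = 25.253 × 44.538 = 1124.7 W.
All ideal ⇒ P_in = P_out, so I_supply = 1124.7/480 = 2.34 A.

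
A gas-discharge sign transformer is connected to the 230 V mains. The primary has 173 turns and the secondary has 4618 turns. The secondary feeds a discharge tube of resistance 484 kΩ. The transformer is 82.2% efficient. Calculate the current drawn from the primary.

V_s = 230 × 4618/173 = 6139.5 V.
I_s = V_s/R = 6139.5/484000 = 0.012685 A.
P_out = V_s I_s = 6139.5 × 0.012685 = 77.880 W.
P_in = P_out/η = 77.880/0.822 = 94.745 W.
I_p = P_in/V_p = 94.745/230 = 0.412 A.

I_p ≈ 0.412 A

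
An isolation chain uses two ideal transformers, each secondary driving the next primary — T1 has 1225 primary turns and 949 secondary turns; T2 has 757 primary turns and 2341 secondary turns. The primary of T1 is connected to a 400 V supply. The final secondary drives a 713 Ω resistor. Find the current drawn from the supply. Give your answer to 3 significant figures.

I_supply ≈ 3.22 A

After T1: V = 400.00 × 949/1225 = 309.88 V.
After T2: V = 309.88 × 2341/757 = 958.29 V.
I_load = 958.29/713 = 1.3440 A, so P_out = 958.29 × 1.3440 = 1288.0 W.
All ideal ⇒ P_in = P_out, so I_supply = 1288.0/400 = 3.22 A.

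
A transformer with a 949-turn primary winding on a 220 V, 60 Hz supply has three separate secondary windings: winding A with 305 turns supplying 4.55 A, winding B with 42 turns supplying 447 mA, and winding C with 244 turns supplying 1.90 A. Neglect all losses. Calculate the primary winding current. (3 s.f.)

V_A = 220 × 305/949 = 70.706 V; V_B = 220 × 42/949 = 9.7366 V; V_C = 220 × 244/949 = 56.565 V.
P_out = V_A I_A + V_B I_B + V_C I_C = 70.706×4.55 + 9.7366×0.447 + 56.565×1.90 = 321.71 + 4.3522 + 107.47 = 433.54 W.
Ideal ⇒ P_in = P_out, so I_p = P_out/V_p = 433.54/220 = 1.97 A.

I_p ≈ 1.97 A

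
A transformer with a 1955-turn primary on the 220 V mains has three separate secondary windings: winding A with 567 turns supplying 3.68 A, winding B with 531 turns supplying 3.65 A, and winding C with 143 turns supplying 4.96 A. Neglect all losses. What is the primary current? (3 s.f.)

V_A = 220 × 567/1955 = 63.806 V; V_B = 220 × 531/1955 = 59.754 V; V_C = 220 × 143/1955 = 16.092 V.
P_out = V_A I_A + V_B I_B + V_C I_C = 63.806×3.68 + 59.754×3.65 + 16.092×4.96 = 234.80 + 218.10 + 79.817 = 532.73 W.
Ideal ⇒ P_in = P_out, so I_p = P_out/V_p = 532.73/220 = 2.42 A.

I_p ≈ 2.42 A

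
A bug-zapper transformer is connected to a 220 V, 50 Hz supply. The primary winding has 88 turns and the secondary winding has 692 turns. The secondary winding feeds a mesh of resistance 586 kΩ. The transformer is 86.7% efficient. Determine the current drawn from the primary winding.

V_s = 220 × 692/88 = 1730.0 V.
I_s = V_s/R = 1730.0/586000 = 0.0029522 A.
P_out = V_s I_s = 1730.0 × 0.0029522 = 5.1073 W.
P_in = P_out/η = 5.1073/0.867 = 5.8908 W.
I_p = P_in/V_p = 5.8908/220 = 0.0268 A.

I_p ≈ 0.0268 A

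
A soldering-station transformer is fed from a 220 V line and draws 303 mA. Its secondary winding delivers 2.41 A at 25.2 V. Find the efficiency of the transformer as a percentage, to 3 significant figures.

P_in = 220 × 0.303 = 66.6600 W.
P_out = 25.2 × 2.41 = 60.7320 W.
η = P_out/P_in = 60.7320/66.6600 = 0.911.

η ≈ 91.1%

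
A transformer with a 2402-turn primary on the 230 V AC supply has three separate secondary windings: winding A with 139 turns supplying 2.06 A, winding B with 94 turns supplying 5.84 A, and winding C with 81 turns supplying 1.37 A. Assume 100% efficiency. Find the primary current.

V_A = 230 × 139/2402 = 13.310 V; V_B = 230 × 94/2402 = 9.0008 V; V_C = 230 × 81/2402 = 7.7560 V.
P_out = V_A I_A + V_B I_B + V_C I_C = 13.310×2.06 + 9.0008×5.84 + 7.7560×1.37 = 27.418 + 52.565 + 10.626 = 90.609 W.
Ideal ⇒ P_in = P_out, so I_p = P_out/V_p = 90.609/230 = 0.394 A.

I_p ≈ 0.394 A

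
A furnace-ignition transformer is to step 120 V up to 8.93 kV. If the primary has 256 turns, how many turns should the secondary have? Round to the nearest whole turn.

N_s = 19051 turns

N_s/N_p = V_s/V_p, so N_s = 256 × 8930/120 = 19050.7 ≈ 19051 turns.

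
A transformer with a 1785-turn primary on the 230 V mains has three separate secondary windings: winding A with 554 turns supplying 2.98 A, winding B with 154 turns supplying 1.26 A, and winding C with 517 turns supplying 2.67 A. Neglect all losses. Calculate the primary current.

V_A = 230 × 554/1785 = 71.384 V; V_B = 230 × 154/1785 = 19.843 V; V_C = 230 × 517/1785 = 66.616 V.
P_out = V_A I_A + V_B I_B + V_C I_C = 71.384×2.98 + 19.843×1.26 + 66.616×2.67 = 212.72 + 25.002 + 177.87 = 415.59 W.
Ideal ⇒ P_in = P_out, so I_p = P_out/V_p = 415.59/230 = 1.81 A.

I_p ≈ 1.81 A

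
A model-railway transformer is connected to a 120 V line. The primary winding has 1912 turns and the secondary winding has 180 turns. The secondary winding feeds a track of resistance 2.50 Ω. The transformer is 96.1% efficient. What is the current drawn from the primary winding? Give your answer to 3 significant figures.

I_p ≈ 0.443 A

V_s = 120 × 180/1912 = 11.297 V.
I_s = V_s/R = 11.297/2.50 = 4.5188 A.
P_out = V_s I_s = 11.297 × 4.5188 = 51.050 W.
P_in = P_out/η = 51.050/0.961 = 53.121 W.
I_p = P_in/V_p = 53.121/120 = 0.443 A.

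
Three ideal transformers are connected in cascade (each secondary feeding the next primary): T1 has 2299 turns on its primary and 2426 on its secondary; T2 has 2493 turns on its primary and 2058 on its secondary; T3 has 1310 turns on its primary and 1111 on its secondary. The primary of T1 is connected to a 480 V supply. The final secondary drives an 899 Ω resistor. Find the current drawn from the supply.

I_supply ≈ 0.291 A

Secondary of T1: V = 480.00 × 2426/2299 = 506.52 V.
Secondary of T2: V = 506.52 × 2058/2493 = 418.13 V.
Secondary of T3: V = 418.13 × 1111/1310 = 354.62 V.
I_load = 354.62/899 = 0.39446 A, so P_out = 354.62 × 0.39446 = 139.88 W.
All ideal ⇒ P_in = P_out, so I_supply = 139.88/480 = 0.291 A.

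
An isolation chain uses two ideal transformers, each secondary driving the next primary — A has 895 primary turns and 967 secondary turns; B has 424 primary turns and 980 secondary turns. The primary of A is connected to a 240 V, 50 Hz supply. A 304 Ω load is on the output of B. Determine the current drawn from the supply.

I_supply ≈ 4.92 A

Secondary of A: V = 240.00 × 967/895 = 259.31 V.
Secondary of B: V = 259.31 × 980/424 = 599.34 V.
I_load = 599.34/304 = 1.9715 A, so P_out = 599.34 × 1.9715 = 1181.6 W.
All ideal ⇒ P_in = P_out, so I_supply = 1181.6/240 = 4.92 A.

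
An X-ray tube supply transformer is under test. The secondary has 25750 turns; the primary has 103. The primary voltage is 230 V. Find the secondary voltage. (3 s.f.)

V_s ≈ 57500 V

V_s/V_p = N_s/N_p, so V_s = 230 × 25750/103 = 57500 V.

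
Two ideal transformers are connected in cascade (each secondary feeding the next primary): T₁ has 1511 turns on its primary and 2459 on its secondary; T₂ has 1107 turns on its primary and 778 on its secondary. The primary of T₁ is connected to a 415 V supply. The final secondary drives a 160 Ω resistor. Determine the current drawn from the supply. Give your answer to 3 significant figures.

I_supply ≈ 3.39 A

After T₁: V = 415.00 × 2459/1511 = 675.37 V.
After T₂: V = 675.37 × 778/1107 = 474.65 V.
I_load = 474.65/160 = 2.9666 A, so P_out = 474.65 × 2.9666 = 1408.1 W.
All ideal ⇒ P_in = P_out, so I_supply = 1408.1/415 = 3.39 A.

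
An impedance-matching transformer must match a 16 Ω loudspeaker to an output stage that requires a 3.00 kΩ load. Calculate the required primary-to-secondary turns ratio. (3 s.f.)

Z_p/Z_s = (N_p/N_s)², so N_p/N_s = √(3000/16) = √188 = 13.7.

N_p/N_s ≈ 13.7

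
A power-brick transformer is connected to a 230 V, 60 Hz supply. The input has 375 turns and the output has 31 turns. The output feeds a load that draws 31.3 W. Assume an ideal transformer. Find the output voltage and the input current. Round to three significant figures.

V_out = V_in × N_out/N_in = 230 × 31/375 = 19.013 V.
I_out = P/V_out = 31.3/19.013 = 1.6462 A.
I_in = I_out × N_out/N_in = 1.6462 × 31/375 = 0.136 A.

V_out ≈ 19.0 V, I_in ≈ 0.136 A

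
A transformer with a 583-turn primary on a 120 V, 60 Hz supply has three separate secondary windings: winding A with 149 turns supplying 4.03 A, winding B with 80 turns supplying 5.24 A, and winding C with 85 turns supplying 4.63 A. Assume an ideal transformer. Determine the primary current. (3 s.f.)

I_p ≈ 2.42 A

V_A = 120 × 149/583 = 30.669 V; V_B = 120 × 80/583 = 16.467 V; V_C = 120 × 85/583 = 17.496 V.
P_out = V_A I_A + V_B I_B + V_C I_C = 30.669×4.03 + 16.467×5.24 + 17.496×4.63 = 123.60 + 86.285 + 81.005 = 290.89 W.
Ideal ⇒ P_in = P_out, so I_p = P_out/V_p = 290.89/120 = 2.42 A.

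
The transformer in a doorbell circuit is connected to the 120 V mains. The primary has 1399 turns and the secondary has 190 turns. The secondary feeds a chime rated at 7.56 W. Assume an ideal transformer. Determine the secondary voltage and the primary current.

V_s ≈ 16.3 V, I_p ≈ 0.0630 A

V_s = V_p × N_s/N_p = 120 × 190/1399 = 16.297 V.
I_s = P/V_s = 7.56/16.297 = 0.46388 A.
I_p = I_s × N_s/N_p = 0.46388 × 190/1399 = 0.0630 A.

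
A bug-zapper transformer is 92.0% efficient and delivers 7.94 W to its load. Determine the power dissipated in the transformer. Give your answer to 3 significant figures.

P_in = P_out/η = 7.94/0.920 = 8.63043 W.
P_loss = P_in − P_out = 8.63043 − 7.94 = 0.690 W.

P_loss ≈ 0.690 W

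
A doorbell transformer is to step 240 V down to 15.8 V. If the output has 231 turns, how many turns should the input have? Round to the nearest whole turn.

N_in = 3509 turns

N_in/N_out = V_in/V_out, so N_in = 231 × 240/15.8 = 3508.9 ≈ 3509 turns.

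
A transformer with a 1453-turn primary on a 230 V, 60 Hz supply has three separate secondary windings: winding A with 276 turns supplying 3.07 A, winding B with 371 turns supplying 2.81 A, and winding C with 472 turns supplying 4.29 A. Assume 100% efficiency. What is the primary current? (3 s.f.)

I_p ≈ 2.69 A

V_A = 230 × 276/1453 = 43.689 V; V_B = 230 × 371/1453 = 58.727 V; V_C = 230 × 472/1453 = 74.714 V.
P_out = V_A I_A + V_B I_B + V_C I_C = 43.689×3.07 + 58.727×2.81 + 74.714×4.29 = 134.12 + 165.02 + 320.52 = 619.67 W.
Ideal ⇒ P_in = P_out, so I_p = P_out/V_p = 619.67/230 = 2.69 A.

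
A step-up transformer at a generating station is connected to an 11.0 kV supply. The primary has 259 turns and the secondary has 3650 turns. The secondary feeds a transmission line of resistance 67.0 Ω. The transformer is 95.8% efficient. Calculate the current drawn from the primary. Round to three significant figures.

I_p ≈ 34000 A

V_s = 11000 × 3650/259 = 155020 V.
I_s = V_s/R = 155020/67.0 = 2313.7 A.
P_out = V_s I_s = 155020 × 2313.7 = 3.5867×10^8 W.
P_in = P_out/η = 3.5867×10^8/0.958 = 3.7440×10^8 W.
I_p = P_in/V_p = 3.7440×10^8/11000 = 34000 A.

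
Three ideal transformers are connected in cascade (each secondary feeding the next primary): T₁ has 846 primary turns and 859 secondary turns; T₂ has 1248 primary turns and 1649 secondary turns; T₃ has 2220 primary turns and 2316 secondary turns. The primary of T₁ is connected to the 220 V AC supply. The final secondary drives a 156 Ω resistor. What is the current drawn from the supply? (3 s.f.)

After T₁: V = 220.00 × 859/846 = 223.38 V.
After T₂: V = 223.38 × 1649/1248 = 295.16 V.
After T₃: V = 295.16 × 2316/2220 = 307.92 V.
I_load = 307.92/156 = 1.9738 A, so P_out = 307.92 × 1.9738 = 607.78 W.
All ideal ⇒ P_in = P_out, so I_supply = 607.78/220 = 2.76 A.

I_supply ≈ 2.76 A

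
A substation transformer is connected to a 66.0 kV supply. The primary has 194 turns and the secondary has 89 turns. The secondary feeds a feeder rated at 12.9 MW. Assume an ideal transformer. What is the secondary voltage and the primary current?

V_s ≈ 30300 V, I_p ≈ 195 A

V_s = V_p × N_s/N_p = 66000 × 89/194 = 30278 V.
I_s = P/V_s = 1.29×10^7/30278 = 426.05 A.
I_p = I_s × N_s/N_p = 426.05 × 89/194 = 195 A.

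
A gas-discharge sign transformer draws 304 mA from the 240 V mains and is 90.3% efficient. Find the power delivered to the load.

P_in = V_p I_p = 240 × 0.304 = 72.960 W.
P_out = η P_in = 0.903 × 72.960 = 65.9 W.

P_out ≈ 65.9 W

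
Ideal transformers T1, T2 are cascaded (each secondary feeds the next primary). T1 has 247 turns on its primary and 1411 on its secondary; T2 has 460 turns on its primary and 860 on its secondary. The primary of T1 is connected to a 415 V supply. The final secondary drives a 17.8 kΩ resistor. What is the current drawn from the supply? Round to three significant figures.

Secondary of T1: V = 415.00 × 1411/247 = 2370.7 V.
Secondary of T2: V = 2370.7 × 860/460 = 4432.2 V.
I_load = 4432.2/17800 = 0.24900 A, so P_out = 4432.2 × 0.24900 = 1103.6 W.
All ideal ⇒ P_in = P_out, so I_supply = 1103.6/415 = 2.66 A.

I_supply ≈ 2.66 A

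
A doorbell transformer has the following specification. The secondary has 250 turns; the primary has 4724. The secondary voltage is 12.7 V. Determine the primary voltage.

V_p/V_s = N_p/N_s, so V_p = 12.7 × 4724/250 = 240 V.

V_p ≈ 240 V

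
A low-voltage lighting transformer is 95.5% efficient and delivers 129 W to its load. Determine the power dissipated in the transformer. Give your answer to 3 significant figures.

P_in = P_out/η = 129/0.955 = 135.079 W.
P_loss = P_in − P_out = 135.079 − 129 = 6.08 W.

P_loss ≈ 6.08 W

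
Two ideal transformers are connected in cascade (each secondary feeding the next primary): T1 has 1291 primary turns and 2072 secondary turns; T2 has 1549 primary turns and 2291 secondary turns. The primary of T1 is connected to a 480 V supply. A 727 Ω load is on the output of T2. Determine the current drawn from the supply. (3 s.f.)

I_supply ≈ 3.72 A

Secondary of T1: V = 480.00 × 2072/1291 = 770.38 V.
Secondary of T2: V = 770.38 × 2291/1549 = 1139.4 V.
I_load = 1139.4/727 = 1.5673 A, so P_out = 1139.4 × 1.5673 = 1785.8 W.
All ideal ⇒ P_in = P_out, so I_supply = 1785.8/480 = 3.72 A.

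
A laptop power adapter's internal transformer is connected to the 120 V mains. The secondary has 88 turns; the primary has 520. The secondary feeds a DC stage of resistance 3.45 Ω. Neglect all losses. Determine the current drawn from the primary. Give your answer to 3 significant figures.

V_s = V_p × N_s/N_p = 120 × 88/520 = 20.308 V.
I_s = V_s/R = 20.308/3.45 = 5.8863 A.
For an ideal transformer I_p N_p = I_s N_s, so I_p = 5.8863 × 88/520 = 0.996 A.

I_p ≈ 0.996 A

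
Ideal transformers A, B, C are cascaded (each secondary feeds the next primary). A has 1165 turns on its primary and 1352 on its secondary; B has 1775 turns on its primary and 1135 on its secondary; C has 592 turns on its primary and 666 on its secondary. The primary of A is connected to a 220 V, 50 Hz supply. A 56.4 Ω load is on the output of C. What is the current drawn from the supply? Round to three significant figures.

After A: V = 220.00 × 1352/1165 = 255.31 V.
After B: V = 255.31 × 1135/1775 = 163.26 V.
After C: V = 163.26 × 666/592 = 183.66 V.
I_load = 183.66/56.4 = 3.2564 A, so P_out = 183.66 × 3.2564 = 598.09 W.
All ideal ⇒ P_in = P_out, so I_supply = 598.09/220 = 2.72 A.

I_supply ≈ 2.72 A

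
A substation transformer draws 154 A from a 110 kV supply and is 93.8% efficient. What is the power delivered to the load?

P_in = V_p I_p = 110000 × 154 = 1.6940×10^7 W.
P_out = η P_in = 0.938 × 1.6940×10^7 = 1.59×10^7 W.

P_out ≈ 1.59×10^7 W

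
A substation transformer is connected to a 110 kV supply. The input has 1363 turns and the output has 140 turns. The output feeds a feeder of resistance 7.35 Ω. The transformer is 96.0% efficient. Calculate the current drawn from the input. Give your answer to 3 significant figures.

I_in ≈ 164 A

V_out = 110000 × 140/1363 = 11299 V.
I_out = V_out/R = 11299/7.35 = 1537.2 A.
P_out = V_out I_out = 11299 × 1537.2 = 1.7369×10^7 W.
P_in = P_out/η = 1.7369×10^7/0.960 = 1.8092×10^7 W.
I_in = P_in/V_in = 1.8092×10^7/110000 = 164 A.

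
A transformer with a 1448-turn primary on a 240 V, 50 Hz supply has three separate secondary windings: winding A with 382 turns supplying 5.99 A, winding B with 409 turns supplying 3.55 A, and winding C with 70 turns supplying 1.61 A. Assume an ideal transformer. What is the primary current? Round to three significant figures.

I_p ≈ 2.66 A

V_A = 240 × 382/1448 = 63.315 V; V_B = 240 × 409/1448 = 67.790 V; V_C = 240 × 70/1448 = 11.602 V.
P_out = V_A I_A + V_B I_B + V_C I_C = 63.315×5.99 + 67.790×3.55 + 11.602×1.61 = 379.26 + 240.65 + 18.680 = 638.59 W.
Ideal ⇒ P_in = P_out, so I_p = P_out/V_p = 638.59/240 = 2.66 A.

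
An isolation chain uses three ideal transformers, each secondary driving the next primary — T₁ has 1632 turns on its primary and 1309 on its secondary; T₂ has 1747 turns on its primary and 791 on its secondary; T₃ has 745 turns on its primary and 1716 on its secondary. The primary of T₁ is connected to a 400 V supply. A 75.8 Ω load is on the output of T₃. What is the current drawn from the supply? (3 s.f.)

I_supply ≈ 3.69 A

Secondary of T₁: V = 400.00 × 1309/1632 = 320.83 V.
Secondary of T₂: V = 320.83 × 791/1747 = 145.27 V.
Secondary of T₃: V = 145.27 × 1716/745 = 334.60 V.
I_load = 334.60/75.8 = 4.4142 A, so P_out = 334.60 × 4.4142 = 1477.0 W.
All ideal ⇒ P_in = P_out, so I_supply = 1477.0/400 = 3.69 A.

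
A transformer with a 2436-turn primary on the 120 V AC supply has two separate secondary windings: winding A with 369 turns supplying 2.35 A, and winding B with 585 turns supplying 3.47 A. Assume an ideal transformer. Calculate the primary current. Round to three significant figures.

I_p ≈ 1.19 A

V_A = 120 × 369/2436 = 18.177 V; V_B = 120 × 585/2436 = 28.818 V.
P_out = V_A I_A + V_B I_B = 18.177×2.35 + 28.818×3.47 = 42.717 + 99.998 = 142.71 W.
Ideal ⇒ P_in = P_out, so I_p = P_out/V_p = 142.71/120 = 1.19 A.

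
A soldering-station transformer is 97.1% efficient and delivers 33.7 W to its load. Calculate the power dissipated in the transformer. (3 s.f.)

P_loss ≈ 1.01 W

P_in = P_out/η = 33.7/0.971 = 34.7065 W.
P_loss = P_in − P_out = 34.7065 − 33.7 = 1.01 W.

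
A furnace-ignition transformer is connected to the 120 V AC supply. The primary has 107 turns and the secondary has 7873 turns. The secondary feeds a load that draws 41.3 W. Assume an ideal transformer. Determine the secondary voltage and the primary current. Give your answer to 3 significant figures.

V_s = V_p × N_s/N_p = 120 × 7873/107 = 8829.5 V.
I_s = P/V_s = 41.3/8829.5 = 0.0046775 A.
I_p = I_s × N_s/N_p = 0.0046775 × 7873/107 = 0.344 A.

V_s ≈ 8830 V, I_p ≈ 0.344 A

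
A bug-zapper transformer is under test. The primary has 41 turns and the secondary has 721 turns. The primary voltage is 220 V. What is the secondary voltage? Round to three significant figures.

V_s ≈ 3870 V

V_s/V_p = N_s/N_p, so V_s = 220 × 721/41 = 3870 V.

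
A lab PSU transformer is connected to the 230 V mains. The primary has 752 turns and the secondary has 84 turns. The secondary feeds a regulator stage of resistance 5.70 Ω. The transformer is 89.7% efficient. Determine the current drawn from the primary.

I_p ≈ 0.561 A

V_s = 230 × 84/752 = 25.691 V.
I_s = V_s/R = 25.691/5.70 = 4.5073 A.
P_out = V_s I_s = 25.691 × 4.5073 = 115.80 W.
P_in = P_out/η = 115.80/0.897 = 129.10 W.
I_p = P_in/V_p = 129.10/230 = 0.561 A.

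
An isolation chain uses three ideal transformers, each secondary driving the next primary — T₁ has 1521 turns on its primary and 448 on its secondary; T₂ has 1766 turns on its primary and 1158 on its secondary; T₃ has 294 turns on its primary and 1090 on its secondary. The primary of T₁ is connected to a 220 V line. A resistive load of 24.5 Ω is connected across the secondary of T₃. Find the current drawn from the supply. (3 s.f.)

I_supply ≈ 4.60 A

Secondary of T₁: V = 220.00 × 448/1521 = 64.799 V.
Secondary of T₂: V = 64.799 × 1158/1766 = 42.490 V.
Secondary of T₃: V = 42.490 × 1090/294 = 157.53 V.
I_load = 157.53/24.5 = 6.4299 A, so P_out = 157.53 × 6.4299 = 1012.9 W.
All ideal ⇒ P_in = P_out, so I_supply = 1012.9/220 = 4.60 A.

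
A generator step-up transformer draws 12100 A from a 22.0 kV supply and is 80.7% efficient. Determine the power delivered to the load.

P_in = V_p I_p = 22000 × 12100 = 2.6620×10^8 W.
P_out = η P_in = 0.807 × 2.6620×10^8 = 2.15×10^8 W.

P_out ≈ 2.15×10^8 W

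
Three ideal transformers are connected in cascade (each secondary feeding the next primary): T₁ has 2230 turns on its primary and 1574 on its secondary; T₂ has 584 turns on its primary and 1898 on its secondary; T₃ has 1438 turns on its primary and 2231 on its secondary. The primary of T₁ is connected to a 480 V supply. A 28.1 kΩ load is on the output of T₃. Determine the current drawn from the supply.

I_supply ≈ 0.216 A

After T₁: V = 480.00 × 1574/2230 = 338.80 V.
After T₂: V = 338.80 × 1898/584 = 1101.1 V.
After T₃: V = 1101.1 × 2231/1438 = 1708.3 V.
I_load = 1708.3/28100 = 0.060794 A, so P_out = 1708.3 × 0.060794 = 103.85 W.
All ideal ⇒ P_in = P_out, so I_supply = 103.85/480 = 0.216 A.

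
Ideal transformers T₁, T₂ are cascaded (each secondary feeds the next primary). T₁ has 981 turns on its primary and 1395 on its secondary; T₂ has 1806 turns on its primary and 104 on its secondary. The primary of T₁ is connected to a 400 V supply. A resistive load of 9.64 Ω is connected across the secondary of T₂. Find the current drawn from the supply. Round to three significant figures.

I_supply ≈ 0.278 A

Secondary of T₁: V = 400.00 × 1395/981 = 568.81 V.
Secondary of T₂: V = 568.81 × 104/1806 = 32.755 V.
I_load = 32.755/9.64 = 3.3978 A, so P_out = 32.755 × 3.3978 = 111.30 W.
All ideal ⇒ P_in = P_out, so I_supply = 111.30/400 = 0.278 A.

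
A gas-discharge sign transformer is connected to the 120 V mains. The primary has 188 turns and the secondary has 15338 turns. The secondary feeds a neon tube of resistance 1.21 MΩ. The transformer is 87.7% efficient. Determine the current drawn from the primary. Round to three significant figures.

I_p ≈ 0.753 A

V_s = 120 × 15338/188 = 9790.2 V.
I_s = V_s/R = 9790.2/(1.21×10^6) = 0.0080911 A.
P_out = V_s I_s = 9790.2 × 0.0080911 = 79.213 W.
P_in = P_out/η = 79.213/0.877 = 90.323 W.
I_p = P_in/V_p = 90.323/120 = 0.753 A.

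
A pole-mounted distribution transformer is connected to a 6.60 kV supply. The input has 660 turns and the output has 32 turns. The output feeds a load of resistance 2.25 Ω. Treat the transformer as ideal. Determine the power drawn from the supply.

P ≈ 45500 W

V_out = V_in × N_out/N_in = 6600 × 32/660 = 320.00 V.
I_out = V_out/R = 320.00/2.25 = 142.22 A.
I_in = I_out × N_out/N_in = 142.22 × 32/660 = 6.8956 A.
P = V_in I_in = 6600 × 6.8956 = 45500 W.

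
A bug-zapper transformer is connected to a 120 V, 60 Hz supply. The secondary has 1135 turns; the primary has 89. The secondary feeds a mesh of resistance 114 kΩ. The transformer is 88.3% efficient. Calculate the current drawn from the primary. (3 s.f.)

V_s = 120 × 1135/89 = 1530.3 V.
I_s = V_s/R = 1530.3/114000 = 0.013424 A.
P_out = V_s I_s = 1530.3 × 0.013424 = 20.543 W.
P_in = P_out/η = 20.543/0.883 = 23.265 W.
I_p = P_in/V_p = 23.265/120 = 0.194 A.

I_p ≈ 0.194 A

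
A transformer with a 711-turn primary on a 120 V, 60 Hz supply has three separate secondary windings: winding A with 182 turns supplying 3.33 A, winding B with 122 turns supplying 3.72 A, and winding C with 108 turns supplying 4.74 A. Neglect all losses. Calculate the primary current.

I_p ≈ 2.21 A

V_A = 120 × 182/711 = 30.717 V; V_B = 120 × 122/711 = 20.591 V; V_C = 120 × 108/711 = 18.228 V.
P_out = V_A I_A + V_B I_B + V_C I_C = 30.717×3.33 + 20.591×3.72 + 18.228×4.74 = 102.29 + 76.597 + 86.400 = 265.29 W.
Ideal ⇒ P_in = P_out, so I_p = P_out/V_p = 265.29/120 = 2.21 A.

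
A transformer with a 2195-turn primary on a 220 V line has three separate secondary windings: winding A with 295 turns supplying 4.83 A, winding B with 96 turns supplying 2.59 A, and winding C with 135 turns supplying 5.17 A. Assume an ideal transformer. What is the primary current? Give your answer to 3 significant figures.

I_p ≈ 1.08 A

V_A = 220 × 295/2195 = 29.567 V; V_B = 220 × 96/2195 = 9.6219 V; V_C = 220 × 135/2195 = 13.531 V.
P_out = V_A I_A + V_B I_B + V_C I_C = 29.567×4.83 + 9.6219×2.59 + 13.531×5.17 = 142.81 + 24.921 + 69.954 = 237.68 W.
Ideal ⇒ P_in = P_out, so I_p = P_out/V_p = 237.68/220 = 1.08 A.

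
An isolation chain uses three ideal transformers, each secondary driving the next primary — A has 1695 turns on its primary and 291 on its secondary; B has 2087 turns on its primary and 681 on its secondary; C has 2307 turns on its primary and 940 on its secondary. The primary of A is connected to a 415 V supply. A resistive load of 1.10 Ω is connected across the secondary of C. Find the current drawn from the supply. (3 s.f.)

I_supply ≈ 0.197 A

After A: V = 415.00 × 291/1695 = 71.248 V.
After B: V = 71.248 × 681/2087 = 23.249 V.
After C: V = 23.249 × 940/2307 = 9.4728 V.
I_load = 9.4728/1.10 = 8.6116 A, so P_out = 9.4728 × 8.6116 = 81.576 W.
All ideal ⇒ P_in = P_out, so I_supply = 81.576/415 = 0.197 A.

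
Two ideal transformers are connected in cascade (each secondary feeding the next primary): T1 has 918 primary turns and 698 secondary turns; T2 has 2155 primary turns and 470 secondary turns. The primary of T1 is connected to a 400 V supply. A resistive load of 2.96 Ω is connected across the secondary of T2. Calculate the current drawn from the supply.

I_supply ≈ 3.72 A

After T1: V = 400.00 × 698/918 = 304.14 V.
After T2: V = 304.14 × 470/2155 = 66.332 V.
I_load = 66.332/2.96 = 22.409 A, so P_out = 66.332 × 22.409 = 1486.5 W.
All ideal ⇒ P_in = P_out, so I_supply = 1486.5/400 = 3.72 A.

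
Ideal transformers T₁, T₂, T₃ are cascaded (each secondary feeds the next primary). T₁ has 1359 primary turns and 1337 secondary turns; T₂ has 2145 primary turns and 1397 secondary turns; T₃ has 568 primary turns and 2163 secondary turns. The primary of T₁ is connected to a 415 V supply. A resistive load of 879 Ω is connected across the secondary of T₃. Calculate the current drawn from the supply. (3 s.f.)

I_supply ≈ 2.81 A

Secondary of T₁: V = 415.00 × 1337/1359 = 408.28 V.
Secondary of T₂: V = 408.28 × 1397/2145 = 265.91 V.
Secondary of T₃: V = 265.91 × 2163/568 = 1012.6 V.
I_load = 1012.6/879 = 1.1520 A, so P_out = 1012.6 × 1.1520 = 1166.5 W.
All ideal ⇒ P_in = P_out, so I_supply = 1166.5/415 = 2.81 A.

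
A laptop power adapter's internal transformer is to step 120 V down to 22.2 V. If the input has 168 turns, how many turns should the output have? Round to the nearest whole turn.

N_out/N_in = V_out/V_in, so N_out = 168 × 22.2/120 = 31.1 ≈ 31 turns.

N_out = 31 turns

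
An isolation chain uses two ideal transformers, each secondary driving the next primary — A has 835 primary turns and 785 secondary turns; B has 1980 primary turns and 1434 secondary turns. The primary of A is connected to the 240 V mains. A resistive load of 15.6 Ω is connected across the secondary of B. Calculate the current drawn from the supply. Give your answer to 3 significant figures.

After A: V = 240.00 × 785/835 = 225.63 V.
After B: V = 225.63 × 1434/1980 = 163.41 V.
I_load = 163.41/15.6 = 10.475 A, so P_out = 163.41 × 10.475 = 1711.7 W.
All ideal ⇒ P_in = P_out, so I_supply = 1711.7/240 = 7.13 A.

I_supply ≈ 7.13 A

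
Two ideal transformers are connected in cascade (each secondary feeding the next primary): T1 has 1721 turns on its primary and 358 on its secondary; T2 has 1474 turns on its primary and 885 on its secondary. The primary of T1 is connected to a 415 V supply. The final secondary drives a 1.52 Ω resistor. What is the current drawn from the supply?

Secondary of T1: V = 415.00 × 358/1721 = 86.328 V.
Secondary of T2: V = 86.328 × 885/1474 = 51.832 V.
I_load = 51.832/1.52 = 34.100 A, so P_out = 51.832 × 34.100 = 1767.5 W.
All ideal ⇒ P_in = P_out, so I_supply = 1767.5/415 = 4.26 A.

I_supply ≈ 4.26 A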